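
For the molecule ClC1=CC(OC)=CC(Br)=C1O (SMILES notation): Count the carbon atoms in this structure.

7

Count every carbon token in the SMILES (each C, including those in ring-closure positions and inside branches).
Carbon count: 7.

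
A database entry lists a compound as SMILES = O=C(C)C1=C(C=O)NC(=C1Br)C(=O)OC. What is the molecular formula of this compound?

C9H8BrNO4

Walk through each heavy atom and fill implicit hydrogens from standard valence (C 4, N 3, O 2, S 2, halogen 1):
  atom 1: O, bond orders sum to 2 (valence 2) → 0 H
  atom 2: C, bond orders sum to 4 (valence 4) → 0 H
  atom 3: C, bond orders sum to 1 (valence 4) → 3 H
  atom 4: C, bond orders sum to 4 (valence 4) → 0 H
  atom 5: C, bond orders sum to 4 (valence 4) → 0 H
  atom 6: C, bond orders sum to 3 (valence 4) → 1 H
  atom 7: O, bond orders sum to 2 (valence 2) → 0 H
  atom 8: N, bond orders sum to 2 (valence 3) → 1 H
  atom 9: C, bond orders sum to 4 (valence 4) → 0 H
  atom 10: C, bond orders sum to 4 (valence 4) → 0 H
  atom 11: Br (halogen, monovalent) → 0 H
  atom 12: C, bond orders sum to 4 (valence 4) → 0 H
  atom 13: O, bond orders sum to 2 (valence 2) → 0 H
  atom 14: O, bond orders sum to 2 (valence 2) → 0 H
  atom 15: C, bond orders sum to 1 (valence 4) → 3 H
Totals → C:9, H:8, Br:1, N:1, O:4.
In Hill order: C9H8BrNO4.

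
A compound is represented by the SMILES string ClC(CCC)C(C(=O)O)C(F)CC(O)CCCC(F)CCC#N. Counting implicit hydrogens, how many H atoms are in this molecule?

26

Walk through each heavy atom and fill implicit hydrogens from standard valence (C 4, N 3, O 2, S 2, halogen 1):
  atom 1: Cl (halogen, monovalent) → 0 H
  atom 2: C, bond orders sum to 3 (valence 4) → 1 H
  atom 3: C, bond orders sum to 2 (valence 4) → 2 H
  atom 4: C, bond orders sum to 2 (valence 4) → 2 H
  atom 5: C, bond orders sum to 1 (valence 4) → 3 H
  atom 6: C, bond orders sum to 3 (valence 4) → 1 H
  atom 7: C, bond orders sum to 4 (valence 4) → 0 H
  atom 8: O, bond orders sum to 2 (valence 2) → 0 H
  atom 9: O, bond orders sum to 1 (valence 2) → 1 H
  atom 10: C, bond orders sum to 3 (valence 4) → 1 H
  atom 11: F (halogen, monovalent) → 0 H
  atom 12: C, bond orders sum to 2 (valence 4) → 2 H
  atom 13: C, bond orders sum to 3 (valence 4) → 1 H
  atom 14: O, bond orders sum to 1 (valence 2) → 1 H
  atom 15: C, bond orders sum to 2 (valence 4) → 2 H
  atom 16: C, bond orders sum to 2 (valence 4) → 2 H
  atom 17: C, bond orders sum to 2 (valence 4) → 2 H
  atom 18: C, bond orders sum to 3 (valence 4) → 1 H
  atom 19: F (halogen, monovalent) → 0 H
  atom 20: C, bond orders sum to 2 (valence 4) → 2 H
  atom 21: C, bond orders sum to 2 (valence 4) → 2 H
  atom 22: C, bond orders sum to 4 (valence 4) → 0 H
  atom 23: N, bond orders sum to 3 (valence 3) → 0 H
Total hydrogens: 26.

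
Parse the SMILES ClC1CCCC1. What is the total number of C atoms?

5

Count every carbon token in the SMILES (each C, including those in ring-closure positions and inside branches).
Carbon count: 5.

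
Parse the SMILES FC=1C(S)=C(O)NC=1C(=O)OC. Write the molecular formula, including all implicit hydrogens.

Walk through each heavy atom and fill implicit hydrogens from standard valence (C 4, N 3, O 2, S 2, halogen 1):
  atom 1: F (halogen, monovalent) → 0 H
  atom 2: C, bond orders sum to 4 (valence 4) → 0 H
  atom 3: C, bond orders sum to 4 (valence 4) → 0 H
  atom 4: S, bond orders sum to 1 (valence 2) → 1 H
  atom 5: C, bond orders sum to 4 (valence 4) → 0 H
  atom 6: O, bond orders sum to 1 (valence 2) → 1 H
  atom 7: N, bond orders sum to 2 (valence 3) → 1 H
  atom 8: C, bond orders sum to 4 (valence 4) → 0 H
  atom 9: C, bond orders sum to 4 (valence 4) → 0 H
  atom 10: O, bond orders sum to 2 (valence 2) → 0 H
  atom 11: O, bond orders sum to 2 (valence 2) → 0 H
  atom 12: C, bond orders sum to 1 (valence 4) → 3 H
Totals → C:6, H:6, F:1, N:1, O:3, S:1.
In Hill order: C6H6FNO3S.

C6H6FNO3S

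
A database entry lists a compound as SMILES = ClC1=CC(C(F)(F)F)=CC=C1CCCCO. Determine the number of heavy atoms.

Every atom symbol written in the SMILES (organic subset) is one heavy atom; implicit H are not written.
Heavy atoms by element → C:11, Cl:1, F:3, O:1.
Total: 16.

16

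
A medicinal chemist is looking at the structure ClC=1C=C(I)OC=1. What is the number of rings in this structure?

In SMILES, each pair of matching ring-closure digits denotes one ring-closing bond; the number of such bonds equals the number of independent rings.
Ring-closure bonds here: 1.

1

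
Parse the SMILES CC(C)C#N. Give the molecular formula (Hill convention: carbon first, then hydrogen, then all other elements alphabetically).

Walk through each heavy atom and fill implicit hydrogens from standard valence (C 4, N 3, O 2, S 2, halogen 1):
  atom 1: C, bond orders sum to 1 (valence 4) → 3 H
  atom 2: C, bond orders sum to 3 (valence 4) → 1 H
  atom 3: C, bond orders sum to 1 (valence 4) → 3 H
  atom 4: C, bond orders sum to 4 (valence 4) → 0 H
  atom 5: N, bond orders sum to 3 (valence 3) → 0 H
Totals → C:4, H:7, N:1.

C4H7N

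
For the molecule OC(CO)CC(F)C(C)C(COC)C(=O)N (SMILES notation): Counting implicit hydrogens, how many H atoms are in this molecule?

20

Walk through each heavy atom and fill implicit hydrogens from standard valence (C 4, N 3, O 2, S 2, halogen 1):
  atom 1: O, bond orders sum to 1 (valence 2) → 1 H
  atom 2: C, bond orders sum to 3 (valence 4) → 1 H
  atom 3: C, bond orders sum to 2 (valence 4) → 2 H
  atom 4: O, bond orders sum to 1 (valence 2) → 1 H
  atom 5: C, bond orders sum to 2 (valence 4) → 2 H
  atom 6: C, bond orders sum to 3 (valence 4) → 1 H
  atom 7: F (halogen, monovalent) → 0 H
  atom 8: C, bond orders sum to 3 (valence 4) → 1 H
  atom 9: C, bond orders sum to 1 (valence 4) → 3 H
  atom 10: C, bond orders sum to 3 (valence 4) → 1 H
  atom 11: C, bond orders sum to 2 (valence 4) → 2 H
  atom 12: O, bond orders sum to 2 (valence 2) → 0 H
  atom 13: C, bond orders sum to 1 (valence 4) → 3 H
  atom 14: C, bond orders sum to 4 (valence 4) → 0 H
  atom 15: O, bond orders sum to 2 (valence 2) → 0 H
  atom 16: N, bond orders sum to 1 (valence 3) → 2 H
Total hydrogens: 20.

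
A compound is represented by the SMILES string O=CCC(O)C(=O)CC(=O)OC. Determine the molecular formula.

C7H10O5

Walk through each heavy atom and fill implicit hydrogens from standard valence (C 4, N 3, O 2, S 2, halogen 1):
  atom 1: O, bond orders sum to 2 (valence 2) → 0 H
  atom 2: C, bond orders sum to 3 (valence 4) → 1 H
  atom 3: C, bond orders sum to 2 (valence 4) → 2 H
  atom 4: C, bond orders sum to 3 (valence 4) → 1 H
  atom 5: O, bond orders sum to 1 (valence 2) → 1 H
  atom 6: C, bond orders sum to 4 (valence 4) → 0 H
  atom 7: O, bond orders sum to 2 (valence 2) → 0 H
  atom 8: C, bond orders sum to 2 (valence 4) → 2 H
  atom 9: C, bond orders sum to 4 (valence 4) → 0 H
  atom 10: O, bond orders sum to 2 (valence 2) → 0 H
  atom 11: O, bond orders sum to 2 (valence 2) → 0 H
  atom 12: C, bond orders sum to 1 (valence 4) → 3 H
Totals → C:7, H:10, O:5.
In Hill order: C7H10O5.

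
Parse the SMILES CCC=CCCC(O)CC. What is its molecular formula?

Walk through each heavy atom and fill implicit hydrogens from standard valence (C 4, N 3, O 2, S 2, halogen 1):
  atom 1: C, bond orders sum to 1 (valence 4) → 3 H
  atom 2: C, bond orders sum to 2 (valence 4) → 2 H
  atom 3: C, bond orders sum to 3 (valence 4) → 1 H
  atom 4: C, bond orders sum to 3 (valence 4) → 1 H
  atom 5: C, bond orders sum to 2 (valence 4) → 2 H
  atom 6: C, bond orders sum to 2 (valence 4) → 2 H
  atom 7: C, bond orders sum to 3 (valence 4) → 1 H
  atom 8: O, bond orders sum to 1 (valence 2) → 1 H
  atom 9: C, bond orders sum to 2 (valence 4) → 2 H
  atom 10: C, bond orders sum to 1 (valence 4) → 3 H
Totals → C:9, H:18, O:1.
In Hill order: C9H18O.

C9H18O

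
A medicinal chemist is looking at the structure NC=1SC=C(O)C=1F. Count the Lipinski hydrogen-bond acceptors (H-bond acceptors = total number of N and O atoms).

2

N atoms: 1; O atoms: 1.
Lipinski HBA = 1 + 1 = 2.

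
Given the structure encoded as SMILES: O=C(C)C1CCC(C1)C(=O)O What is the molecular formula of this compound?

C8H12O3

Walk through each heavy atom and fill implicit hydrogens from standard valence (C 4, N 3, O 2, S 2, halogen 1):
  atom 1: O, bond orders sum to 2 (valence 2) → 0 H
  atom 2: C, bond orders sum to 4 (valence 4) → 0 H
  atom 3: C, bond orders sum to 1 (valence 4) → 3 H
  atom 4: C, bond orders sum to 3 (valence 4) → 1 H
  atom 5: C, bond orders sum to 2 (valence 4) → 2 H
  atom 6: C, bond orders sum to 2 (valence 4) → 2 H
  atom 7: C, bond orders sum to 3 (valence 4) → 1 H
  atom 8: C, bond orders sum to 2 (valence 4) → 2 H
  atom 9: C, bond orders sum to 4 (valence 4) → 0 H
  atom 10: O, bond orders sum to 2 (valence 2) → 0 H
  atom 11: O, bond orders sum to 1 (valence 2) → 1 H
Totals → C:8, H:12, O:3.
In Hill order: C8H12O3.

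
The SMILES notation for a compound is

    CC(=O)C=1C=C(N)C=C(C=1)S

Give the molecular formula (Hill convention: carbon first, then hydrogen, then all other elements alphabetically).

Walk through each heavy atom and fill implicit hydrogens from standard valence (C 4, N 3, O 2, S 2, halogen 1):
  atom 1: C, bond orders sum to 1 (valence 4) → 3 H
  atom 2: C, bond orders sum to 4 (valence 4) → 0 H
  atom 3: O, bond orders sum to 2 (valence 2) → 0 H
  atom 4: C, bond orders sum to 4 (valence 4) → 0 H
  atom 5: C, bond orders sum to 3 (valence 4) → 1 H
  atom 6: C, bond orders sum to 4 (valence 4) → 0 H
  atom 7: N, bond orders sum to 1 (valence 3) → 2 H
  atom 8: C, bond orders sum to 3 (valence 4) → 1 H
  atom 9: C, bond orders sum to 4 (valence 4) → 0 H
  atom 10: C, bond orders sum to 3 (valence 4) → 1 H
  atom 11: S, bond orders sum to 1 (valence 2) → 1 H
Totals → C:8, H:9, N:1, O:1, S:1.

C8H9NOS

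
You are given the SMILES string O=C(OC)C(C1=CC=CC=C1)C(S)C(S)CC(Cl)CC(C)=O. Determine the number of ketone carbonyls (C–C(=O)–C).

1

The ketone motif appears at heavy-atom position 20 in the SMILES.
Other groups present: 1 ester, 2 thiol.
Ketone count: 1.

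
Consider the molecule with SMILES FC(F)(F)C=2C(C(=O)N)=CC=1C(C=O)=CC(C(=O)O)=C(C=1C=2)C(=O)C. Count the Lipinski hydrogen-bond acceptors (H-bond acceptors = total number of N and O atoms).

N atoms: 1; O atoms: 5.
Lipinski HBA = 1 + 5 = 6.

6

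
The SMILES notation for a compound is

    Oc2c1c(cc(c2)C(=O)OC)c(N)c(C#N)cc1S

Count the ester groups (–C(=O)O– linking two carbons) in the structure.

1

The ester motif appears at heavy-atom position 8 in the SMILES.
Other groups present: 1 hydroxyl, 1 nitrile, 1 primary amine, 1 thiol.
Ester count: 1.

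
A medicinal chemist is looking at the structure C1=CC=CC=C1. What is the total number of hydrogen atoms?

Walk through each heavy atom and fill implicit hydrogens from standard valence (C 4, N 3, O 2, S 2, halogen 1):
  atom 1: C, bond orders sum to 3 (valence 4) → 1 H
  atom 2: C, bond orders sum to 3 (valence 4) → 1 H
  atom 3: C, bond orders sum to 3 (valence 4) → 1 H
  atom 4: C, bond orders sum to 3 (valence 4) → 1 H
  atom 5: C, bond orders sum to 3 (valence 4) → 1 H
  atom 6: C, bond orders sum to 3 (valence 4) → 1 H
Total hydrogens: 6.

6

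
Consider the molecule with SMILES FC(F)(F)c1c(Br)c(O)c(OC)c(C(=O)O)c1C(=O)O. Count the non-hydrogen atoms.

20

Every atom symbol written in the SMILES (organic subset) is one heavy atom; implicit H are not written.
Heavy atoms by element → Br:1, C:10, F:3, O:6.
Total: 20.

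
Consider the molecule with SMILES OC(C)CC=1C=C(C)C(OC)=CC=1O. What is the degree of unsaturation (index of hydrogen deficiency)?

Molecular formula: C11H16O3.
DoU = (2C + 2 + N − H − X) / 2, where X is the halogen count and O/S are ignored.
    = (2·11 + 2 + 0 − 16 − 0) / 2 = 8 / 2 = 4.

4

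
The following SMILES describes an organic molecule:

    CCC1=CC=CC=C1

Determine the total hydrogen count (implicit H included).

Walk through each heavy atom and fill implicit hydrogens from standard valence (C 4, N 3, O 2, S 2, halogen 1):
  atom 1: C, bond orders sum to 1 (valence 4) → 3 H
  atom 2: C, bond orders sum to 2 (valence 4) → 2 H
  atom 3: C, bond orders sum to 4 (valence 4) → 0 H
  atom 4: C, bond orders sum to 3 (valence 4) → 1 H
  atom 5: C, bond orders sum to 3 (valence 4) → 1 H
  atom 6: C, bond orders sum to 3 (valence 4) → 1 H
  atom 7: C, bond orders sum to 3 (valence 4) → 1 H
  atom 8: C, bond orders sum to 3 (valence 4) → 1 H
Total hydrogens: 10.

10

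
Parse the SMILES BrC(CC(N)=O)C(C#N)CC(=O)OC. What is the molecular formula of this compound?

C8H11BrN2O3

Walk through each heavy atom and fill implicit hydrogens from standard valence (C 4, N 3, O 2, S 2, halogen 1):
  atom 1: Br (halogen, monovalent) → 0 H
  atom 2: C, bond orders sum to 3 (valence 4) → 1 H
  atom 3: C, bond orders sum to 2 (valence 4) → 2 H
  atom 4: C, bond orders sum to 4 (valence 4) → 0 H
  atom 5: N, bond orders sum to 1 (valence 3) → 2 H
  atom 6: O, bond orders sum to 2 (valence 2) → 0 H
  atom 7: C, bond orders sum to 3 (valence 4) → 1 H
  atom 8: C, bond orders sum to 4 (valence 4) → 0 H
  atom 9: N, bond orders sum to 3 (valence 3) → 0 H
  atom 10: C, bond orders sum to 2 (valence 4) → 2 H
  atom 11: C, bond orders sum to 4 (valence 4) → 0 H
  atom 12: O, bond orders sum to 2 (valence 2) → 0 H
  atom 13: O, bond orders sum to 2 (valence 2) → 0 H
  atom 14: C, bond orders sum to 1 (valence 4) → 3 H
Totals → C:8, H:11, Br:1, N:2, O:3.
In Hill order: C8H11BrN2O3.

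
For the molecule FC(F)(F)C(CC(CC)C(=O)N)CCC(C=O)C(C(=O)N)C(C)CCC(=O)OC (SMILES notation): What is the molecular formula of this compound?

C19H31F3N2O5

Walk through each heavy atom and fill implicit hydrogens from standard valence (C 4, N 3, O 2, S 2, halogen 1):
  atom 1: F (halogen, monovalent) → 0 H
  atom 2: C, bond orders sum to 4 (valence 4) → 0 H
  atom 3: F (halogen, monovalent) → 0 H
  atom 4: F (halogen, monovalent) → 0 H
  atom 5: C, bond orders sum to 3 (valence 4) → 1 H
  atom 6: C, bond orders sum to 2 (valence 4) → 2 H
  atom 7: C, bond orders sum to 3 (valence 4) → 1 H
  atom 8: C, bond orders sum to 2 (valence 4) → 2 H
  atom 9: C, bond orders sum to 1 (valence 4) → 3 H
  atom 10: C, bond orders sum to 4 (valence 4) → 0 H
  atom 11: O, bond orders sum to 2 (valence 2) → 0 H
  atom 12: N, bond orders sum to 1 (valence 3) → 2 H
  atom 13: C, bond orders sum to 2 (valence 4) → 2 H
  atom 14: C, bond orders sum to 2 (valence 4) → 2 H
  atom 15: C, bond orders sum to 3 (valence 4) → 1 H
  atom 16: C, bond orders sum to 3 (valence 4) → 1 H
  atom 17: O, bond orders sum to 2 (valence 2) → 0 H
  atom 18: C, bond orders sum to 3 (valence 4) → 1 H
  atom 19: C, bond orders sum to 4 (valence 4) → 0 H
  atom 20: O, bond orders sum to 2 (valence 2) → 0 H
  atom 21: N, bond orders sum to 1 (valence 3) → 2 H
  atom 22: C, bond orders sum to 3 (valence 4) → 1 H
  atom 23: C, bond orders sum to 1 (valence 4) → 3 H
  atom 24: C, bond orders sum to 2 (valence 4) → 2 H
  atom 25: C, bond orders sum to 2 (valence 4) → 2 H
  atom 26: C, bond orders sum to 4 (valence 4) → 0 H
  atom 27: O, bond orders sum to 2 (valence 2) → 0 H
  atom 28: O, bond orders sum to 2 (valence 2) → 0 H
  atom 29: C, bond orders sum to 1 (valence 4) → 3 H
Totals → C:19, H:31, F:3, N:2, O:5.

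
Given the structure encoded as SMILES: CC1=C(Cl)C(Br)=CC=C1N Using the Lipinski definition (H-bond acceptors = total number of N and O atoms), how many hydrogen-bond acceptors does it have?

1

N atoms: 1; O atoms: 0.
Lipinski HBA = 1 + 0 = 1.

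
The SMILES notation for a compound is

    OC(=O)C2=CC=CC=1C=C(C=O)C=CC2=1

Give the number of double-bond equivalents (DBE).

9

Degree of unsaturation = (number of rings) + (number of π bonds).
Ring closures in the SMILES: 2.
π bonds: 7 double bonds (each 1 DoU) → 7 DoU from unsaturation.
Total DoU = 2 + 7 = 9.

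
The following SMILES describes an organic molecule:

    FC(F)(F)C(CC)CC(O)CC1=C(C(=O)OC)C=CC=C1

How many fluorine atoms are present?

3

Scan the SMILES for F atoms (remember two-letter symbols like Cl and Br are single atoms).
Fluorine count: 3.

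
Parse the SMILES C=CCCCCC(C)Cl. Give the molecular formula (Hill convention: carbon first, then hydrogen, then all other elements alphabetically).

Walk through each heavy atom and fill implicit hydrogens from standard valence (C 4, N 3, O 2, S 2, halogen 1):
  atom 1: C, bond orders sum to 2 (valence 4) → 2 H
  atom 2: C, bond orders sum to 3 (valence 4) → 1 H
  atom 3: C, bond orders sum to 2 (valence 4) → 2 H
  atom 4: C, bond orders sum to 2 (valence 4) → 2 H
  atom 5: C, bond orders sum to 2 (valence 4) → 2 H
  atom 6: C, bond orders sum to 2 (valence 4) → 2 H
  atom 7: C, bond orders sum to 3 (valence 4) → 1 H
  atom 8: C, bond orders sum to 1 (valence 4) → 3 H
  atom 9: Cl (halogen, monovalent) → 0 H
Totals → C:8, H:15, Cl:1.

C8H15Cl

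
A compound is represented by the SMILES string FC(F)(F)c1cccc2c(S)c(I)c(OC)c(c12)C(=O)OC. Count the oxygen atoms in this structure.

3

Scan the SMILES for O atoms (remember two-letter symbols like Cl and Br are single atoms).
Oxygen count: 3.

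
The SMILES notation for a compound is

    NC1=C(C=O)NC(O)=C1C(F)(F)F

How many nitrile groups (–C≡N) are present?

Scan the SMILES for the nitrile motif — none present.
Groups that are present: 1 aldehyde, 1 hydroxyl, 1 primary amine.

0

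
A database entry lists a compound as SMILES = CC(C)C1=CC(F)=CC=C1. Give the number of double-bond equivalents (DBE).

Degree of unsaturation = (number of rings) + (number of π bonds).
Ring closures in the SMILES: 1.
π bonds: 3 double bonds (each 1 DoU) → 3 DoU from unsaturation.
Total DoU = 1 + 3 = 4.

4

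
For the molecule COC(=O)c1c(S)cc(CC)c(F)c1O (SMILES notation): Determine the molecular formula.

Walk through each heavy atom and fill implicit hydrogens from standard valence (C 4, N 3, O 2, S 2, halogen 1); for lowercase aromatic atoms, an aromatic c carries 1 H when it has two neighbours and 0 H with three, and aromatic n carries 0 H:
  atom 1: C, bond orders sum to 1 (valence 4) → 3 H
  atom 2: O, bond orders sum to 2 (valence 2) → 0 H
  atom 3: C, bond orders sum to 4 (valence 4) → 0 H
  atom 4: O, bond orders sum to 2 (valence 2) → 0 H
  atom 5: aromatic c, 3 neighbours → 0 H
  atom 6: aromatic c, 3 neighbours → 0 H
  atom 7: S, bond orders sum to 1 (valence 2) → 1 H
  atom 8: aromatic c, 2 neighbours → 1 H
  atom 9: aromatic c, 3 neighbours → 0 H
  atom 10: C, bond orders sum to 2 (valence 4) → 2 H
  atom 11: C, bond orders sum to 1 (valence 4) → 3 H
  atom 12: aromatic c, 3 neighbours → 0 H
  atom 13: F (halogen, monovalent) → 0 H
  atom 14: aromatic c, 3 neighbours → 0 H
  atom 15: O, bond orders sum to 1 (valence 2) → 1 H
Totals → C:10, H:11, F:1, O:3, S:1.

C10H11FO3S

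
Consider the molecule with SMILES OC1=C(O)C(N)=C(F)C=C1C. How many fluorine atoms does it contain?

Scan the SMILES for F atoms (remember two-letter symbols like Cl and Br are single atoms).
Fluorine count: 1.

1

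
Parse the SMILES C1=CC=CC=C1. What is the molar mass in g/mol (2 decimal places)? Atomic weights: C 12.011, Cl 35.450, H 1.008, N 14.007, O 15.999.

78.11 g/mol

First, the molecular formula is C6H6 (counting implicit H from valence).
  C: 6 × 12.011 = 72.066
  H: 6 × 1.008 = 6.048
Sum: 6×12.011 + 6×1.008 = 78.114 → 78.11 g/mol.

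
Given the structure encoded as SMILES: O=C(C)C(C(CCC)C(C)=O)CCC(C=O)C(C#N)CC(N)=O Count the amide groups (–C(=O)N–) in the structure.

The amide motif appears at heavy-atom position 21 in the SMILES.
Other groups present: 1 aldehyde, 2 ketone, 1 nitrile.
Amide count: 1.

1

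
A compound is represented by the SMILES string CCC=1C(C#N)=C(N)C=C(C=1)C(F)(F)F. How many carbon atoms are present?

10

Count every carbon token in the SMILES (each C, including those in ring-closure positions and inside branches).
Carbon count: 10.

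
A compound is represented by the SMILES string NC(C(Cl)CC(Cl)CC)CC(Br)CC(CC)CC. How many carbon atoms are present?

Count every carbon token in the SMILES (each C, including those in ring-closure positions and inside branches).
Carbon count: 14.

14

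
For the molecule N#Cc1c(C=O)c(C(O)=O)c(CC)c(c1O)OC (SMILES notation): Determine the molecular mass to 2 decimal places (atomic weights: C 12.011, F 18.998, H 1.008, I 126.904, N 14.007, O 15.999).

249.22 g/mol

First, the molecular formula is C12H11NO5 (counting implicit H from valence).
  C: 12 × 12.011 = 144.132
  H: 11 × 1.008 = 11.088
  N: 1 × 14.007 = 14.007
  O: 5 × 15.999 = 79.995
Sum: 12×12.011 + 11×1.008 + 1×14.007 + 5×15.999 = 249.222 → 249.22 g/mol.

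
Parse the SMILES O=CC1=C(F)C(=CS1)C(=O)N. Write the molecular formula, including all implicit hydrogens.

Walk through each heavy atom and fill implicit hydrogens from standard valence (C 4, N 3, O 2, S 2, halogen 1):
  atom 1: O, bond orders sum to 2 (valence 2) → 0 H
  atom 2: C, bond orders sum to 3 (valence 4) → 1 H
  atom 3: C, bond orders sum to 4 (valence 4) → 0 H
  atom 4: C, bond orders sum to 4 (valence 4) → 0 H
  atom 5: F (halogen, monovalent) → 0 H
  atom 6: C, bond orders sum to 4 (valence 4) → 0 H
  atom 7: C, bond orders sum to 3 (valence 4) → 1 H
  atom 8: S, bond orders sum to 2 (valence 2) → 0 H
  atom 9: C, bond orders sum to 4 (valence 4) → 0 H
  atom 10: O, bond orders sum to 2 (valence 2) → 0 H
  atom 11: N, bond orders sum to 1 (valence 3) → 2 H
Totals → C:6, H:4, F:1, N:1, O:2, S:1.
In Hill order: C6H4FNO2S.

C6H4FNO2S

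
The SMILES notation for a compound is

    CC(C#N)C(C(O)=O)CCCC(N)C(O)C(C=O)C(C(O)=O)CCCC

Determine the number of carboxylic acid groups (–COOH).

The carboxylic acid motif appears at heavy-atom positions 6, 20 in the SMILES.
Other groups present: 1 aldehyde, 1 hydroxyl, 1 nitrile, 1 primary amine.
Carboxylic acid count: 2.

2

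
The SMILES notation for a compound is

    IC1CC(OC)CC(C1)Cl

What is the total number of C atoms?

Count every carbon token in the SMILES (each C, including those in ring-closure positions and inside branches).
Carbon count: 7.

7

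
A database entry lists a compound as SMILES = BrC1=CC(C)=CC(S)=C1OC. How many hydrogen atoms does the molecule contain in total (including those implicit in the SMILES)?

9

Walk through each heavy atom and fill implicit hydrogens from standard valence (C 4, N 3, O 2, S 2, halogen 1):
  atom 1: Br (halogen, monovalent) → 0 H
  atom 2: C, bond orders sum to 4 (valence 4) → 0 H
  atom 3: C, bond orders sum to 3 (valence 4) → 1 H
  atom 4: C, bond orders sum to 4 (valence 4) → 0 H
  atom 5: C, bond orders sum to 1 (valence 4) → 3 H
  atom 6: C, bond orders sum to 3 (valence 4) → 1 H
  atom 7: C, bond orders sum to 4 (valence 4) → 0 H
  atom 8: S, bond orders sum to 1 (valence 2) → 1 H
  atom 9: C, bond orders sum to 4 (valence 4) → 0 H
  atom 10: O, bond orders sum to 2 (valence 2) → 0 H
  atom 11: C, bond orders sum to 1 (valence 4) → 3 H
Total hydrogens: 9.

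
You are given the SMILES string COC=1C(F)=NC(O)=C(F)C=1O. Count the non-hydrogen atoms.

12

Every atom symbol written in the SMILES (organic subset) is one heavy atom; implicit H are not written.
Heavy atoms by element → C:6, F:2, N:1, O:3.
Total: 12.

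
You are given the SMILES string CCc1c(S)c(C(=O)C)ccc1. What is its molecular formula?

C10H12OS

Walk through each heavy atom and fill implicit hydrogens from standard valence (C 4, N 3, O 2, S 2, halogen 1); for lowercase aromatic atoms, an aromatic c carries 1 H when it has two neighbours and 0 H with three, and aromatic n carries 0 H:
  atom 1: C, bond orders sum to 1 (valence 4) → 3 H
  atom 2: C, bond orders sum to 2 (valence 4) → 2 H
  atom 3: aromatic c, 3 neighbours → 0 H
  atom 4: aromatic c, 3 neighbours → 0 H
  atom 5: S, bond orders sum to 1 (valence 2) → 1 H
  atom 6: aromatic c, 3 neighbours → 0 H
  atom 7: C, bond orders sum to 4 (valence 4) → 0 H
  atom 8: O, bond orders sum to 2 (valence 2) → 0 H
  atom 9: C, bond orders sum to 1 (valence 4) → 3 H
  atom 10: aromatic c, 2 neighbours → 1 H
  atom 11: aromatic c, 2 neighbours → 1 H
  atom 12: aromatic c, 2 neighbours → 1 H
Totals → C:10, H:12, O:1, S:1.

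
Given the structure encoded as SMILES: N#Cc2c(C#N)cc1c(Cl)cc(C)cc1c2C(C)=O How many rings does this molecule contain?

In SMILES, each pair of matching ring-closure digits denotes one ring-closing bond; the number of such bonds equals the number of independent rings.
Ring-closure bonds here: 2.

2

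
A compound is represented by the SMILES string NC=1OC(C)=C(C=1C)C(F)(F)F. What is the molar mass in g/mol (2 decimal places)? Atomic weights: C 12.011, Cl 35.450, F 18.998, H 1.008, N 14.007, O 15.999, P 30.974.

179.14 g/mol

First, the molecular formula is C7H8F3NO (counting implicit H from valence).
  C: 7 × 12.011 = 84.077
  F: 3 × 18.998 = 56.994
  H: 8 × 1.008 = 8.064
  N: 1 × 14.007 = 14.007
  O: 1 × 15.999 = 15.999
Sum: 7×12.011 + 3×18.998 + 8×1.008 + 1×14.007 + 1×15.999 = 179.141 → 179.14 g/mol.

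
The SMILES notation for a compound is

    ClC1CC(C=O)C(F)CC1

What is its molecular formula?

C7H10ClFO

Walk through each heavy atom and fill implicit hydrogens from standard valence (C 4, N 3, O 2, S 2, halogen 1):
  atom 1: Cl (halogen, monovalent) → 0 H
  atom 2: C, bond orders sum to 3 (valence 4) → 1 H
  atom 3: C, bond orders sum to 2 (valence 4) → 2 H
  atom 4: C, bond orders sum to 3 (valence 4) → 1 H
  atom 5: C, bond orders sum to 3 (valence 4) → 1 H
  atom 6: O, bond orders sum to 2 (valence 2) → 0 H
  atom 7: C, bond orders sum to 3 (valence 4) → 1 H
  atom 8: F (halogen, monovalent) → 0 H
  atom 9: C, bond orders sum to 2 (valence 4) → 2 H
  atom 10: C, bond orders sum to 2 (valence 4) → 2 H
Totals → C:7, H:10, Cl:1, F:1, O:1.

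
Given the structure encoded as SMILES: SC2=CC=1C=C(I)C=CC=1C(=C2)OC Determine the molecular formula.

Walk through each heavy atom and fill implicit hydrogens from standard valence (C 4, N 3, O 2, S 2, halogen 1):
  atom 1: S, bond orders sum to 1 (valence 2) → 1 H
  atom 2: C, bond orders sum to 4 (valence 4) → 0 H
  atom 3: C, bond orders sum to 3 (valence 4) → 1 H
  atom 4: C, bond orders sum to 4 (valence 4) → 0 H
  atom 5: C, bond orders sum to 3 (valence 4) → 1 H
  atom 6: C, bond orders sum to 4 (valence 4) → 0 H
  atom 7: I (halogen, monovalent) → 0 H
  atom 8: C, bond orders sum to 3 (valence 4) → 1 H
  atom 9: C, bond orders sum to 3 (valence 4) → 1 H
  atom 10: C, bond orders sum to 4 (valence 4) → 0 H
  atom 11: C, bond orders sum to 4 (valence 4) → 0 H
  atom 12: C, bond orders sum to 3 (valence 4) → 1 H
  atom 13: O, bond orders sum to 2 (valence 2) → 0 H
  atom 14: C, bond orders sum to 1 (valence 4) → 3 H
Totals → C:11, H:9, I:1, O:1, S:1.
In Hill order: C11H9IOS.

C11H9IOS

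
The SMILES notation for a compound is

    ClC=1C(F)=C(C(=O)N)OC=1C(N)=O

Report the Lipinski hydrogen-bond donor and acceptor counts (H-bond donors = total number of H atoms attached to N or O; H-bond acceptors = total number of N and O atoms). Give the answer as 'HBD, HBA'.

Donors: find every N or O and count the H atoms it carries.
  atom 7 (O): bond orders sum to 2 → 0 H
  atom 8 (N): bond orders sum to 1 → 2 H
  atom 9 (O): bond orders sum to 2 → 0 H
  atom 12 (N): bond orders sum to 1 → 2 H
  atom 13 (O): bond orders sum to 2 → 0 H
Lipinski HBD = 4.
Acceptors: N atoms = 2, O atoms = 3 → HBA = 5.

4, 5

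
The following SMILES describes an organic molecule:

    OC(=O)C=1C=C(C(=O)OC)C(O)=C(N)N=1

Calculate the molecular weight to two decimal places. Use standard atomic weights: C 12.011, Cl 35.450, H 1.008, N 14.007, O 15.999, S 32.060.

First, the molecular formula is C8H8N2O5 (counting implicit H from valence).
  C: 8 × 12.011 = 96.088
  H: 8 × 1.008 = 8.064
  N: 2 × 14.007 = 28.014
  O: 5 × 15.999 = 79.995
Sum: 8×12.011 + 8×1.008 + 2×14.007 + 5×15.999 = 212.161 → 212.16 g/mol.

212.16 g/mol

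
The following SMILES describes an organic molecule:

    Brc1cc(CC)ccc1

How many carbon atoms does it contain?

8

Count every carbon token in the SMILES (each C, including those in ring-closure positions and inside branches).
Carbon count: 8.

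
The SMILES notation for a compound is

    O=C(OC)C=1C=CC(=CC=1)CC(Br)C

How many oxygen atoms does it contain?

Scan the SMILES for O atoms (remember two-letter symbols like Cl and Br are single atoms).
Oxygen count: 2.

2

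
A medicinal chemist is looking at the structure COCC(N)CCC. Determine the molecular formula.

C6H15NO

Walk through each heavy atom and fill implicit hydrogens from standard valence (C 4, N 3, O 2, S 2, halogen 1):
  atom 1: C, bond orders sum to 1 (valence 4) → 3 H
  atom 2: O, bond orders sum to 2 (valence 2) → 0 H
  atom 3: C, bond orders sum to 2 (valence 4) → 2 H
  atom 4: C, bond orders sum to 3 (valence 4) → 1 H
  atom 5: N, bond orders sum to 1 (valence 3) → 2 H
  atom 6: C, bond orders sum to 2 (valence 4) → 2 H
  atom 7: C, bond orders sum to 2 (valence 4) → 2 H
  atom 8: C, bond orders sum to 1 (valence 4) → 3 H
Totals → C:6, H:15, N:1, O:1.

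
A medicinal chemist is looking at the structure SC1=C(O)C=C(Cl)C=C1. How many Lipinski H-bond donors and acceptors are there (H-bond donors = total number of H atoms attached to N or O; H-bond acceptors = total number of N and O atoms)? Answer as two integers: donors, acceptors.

Donors: find every N or O and count the H atoms it carries.
  atom 4 (O): bond orders sum to 1 → 1 H
Lipinski HBD = 1.
Acceptors: N atoms = 0, O atoms = 1 → HBA = 1.

1, 1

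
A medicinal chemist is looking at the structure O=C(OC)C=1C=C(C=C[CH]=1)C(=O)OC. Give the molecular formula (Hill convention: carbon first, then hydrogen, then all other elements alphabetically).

Walk through each heavy atom and fill implicit hydrogens from standard valence (C 4, N 3, O 2, S 2, halogen 1):
  atom 1: O, bond orders sum to 2 (valence 2) → 0 H
  atom 2: C, bond orders sum to 4 (valence 4) → 0 H
  atom 3: O, bond orders sum to 2 (valence 2) → 0 H
  atom 4: C, bond orders sum to 1 (valence 4) → 3 H
  atom 5: C, bond orders sum to 4 (valence 4) → 0 H
  atom 6: C, bond orders sum to 3 (valence 4) → 1 H
  atom 7: C, bond orders sum to 4 (valence 4) → 0 H
  atom 8: C, bond orders sum to 3 (valence 4) → 1 H
  atom 9: C, bond orders sum to 3 (valence 4) → 1 H
  atom 10: C with explicit H count 1
  atom 11: C, bond orders sum to 4 (valence 4) → 0 H
  atom 12: O, bond orders sum to 2 (valence 2) → 0 H
  atom 13: O, bond orders sum to 2 (valence 2) → 0 H
  atom 14: C, bond orders sum to 1 (valence 4) → 3 H
Totals → C:10, H:10, O:4.
In Hill order: C10H10O4.

C10H10O4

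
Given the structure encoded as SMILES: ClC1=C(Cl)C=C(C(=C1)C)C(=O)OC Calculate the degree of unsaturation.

5

Degree of unsaturation = (number of rings) + (number of π bonds).
Ring closures in the SMILES: 1.
π bonds: 4 double bonds (each 1 DoU) → 4 DoU from unsaturation.
Total DoU = 1 + 4 = 5.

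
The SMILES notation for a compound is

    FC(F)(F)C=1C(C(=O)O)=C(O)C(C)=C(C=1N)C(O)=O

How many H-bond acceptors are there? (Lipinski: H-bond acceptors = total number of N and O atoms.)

N atoms: 1; O atoms: 5.
Lipinski HBA = 1 + 5 = 6.

6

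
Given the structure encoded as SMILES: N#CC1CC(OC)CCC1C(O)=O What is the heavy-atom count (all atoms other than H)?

Every atom symbol written in the SMILES (organic subset) is one heavy atom; implicit H are not written.
Heavy atoms by element → C:9, N:1, O:3.
Total: 13.

13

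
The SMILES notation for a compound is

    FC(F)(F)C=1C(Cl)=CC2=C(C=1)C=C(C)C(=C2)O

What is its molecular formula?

C12H8ClF3O

Walk through each heavy atom and fill implicit hydrogens from standard valence (C 4, N 3, O 2, S 2, halogen 1):
  atom 1: F (halogen, monovalent) → 0 H
  atom 2: C, bond orders sum to 4 (valence 4) → 0 H
  atom 3: F (halogen, monovalent) → 0 H
  atom 4: F (halogen, monovalent) → 0 H
  atom 5: C, bond orders sum to 4 (valence 4) → 0 H
  atom 6: C, bond orders sum to 4 (valence 4) → 0 H
  atom 7: Cl (halogen, monovalent) → 0 H
  atom 8: C, bond orders sum to 3 (valence 4) → 1 H
  atom 9: C, bond orders sum to 4 (valence 4) → 0 H
  atom 10: C, bond orders sum to 4 (valence 4) → 0 H
  atom 11: C, bond orders sum to 3 (valence 4) → 1 H
  atom 12: C, bond orders sum to 3 (valence 4) → 1 H
  atom 13: C, bond orders sum to 4 (valence 4) → 0 H
  atom 14: C, bond orders sum to 1 (valence 4) → 3 H
  atom 15: C, bond orders sum to 4 (valence 4) → 0 H
  atom 16: C, bond orders sum to 3 (valence 4) → 1 H
  atom 17: O, bond orders sum to 1 (valence 2) → 1 H
Totals → C:12, H:8, Cl:1, F:3, O:1.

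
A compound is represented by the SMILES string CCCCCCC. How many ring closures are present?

0

In SMILES, each pair of matching ring-closure digits denotes one ring-closing bond; the number of such bonds equals the number of independent rings.
Ring-closure bonds here: 0.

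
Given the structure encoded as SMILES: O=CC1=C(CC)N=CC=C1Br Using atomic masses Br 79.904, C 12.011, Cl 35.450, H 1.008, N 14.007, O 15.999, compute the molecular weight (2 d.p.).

First, the molecular formula is C8H8BrNO (counting implicit H from valence).
  Br: 1 × 79.904 = 79.904
  C: 8 × 12.011 = 96.088
  H: 8 × 1.008 = 8.064
  N: 1 × 14.007 = 14.007
  O: 1 × 15.999 = 15.999
Sum: 1×79.904 + 8×12.011 + 8×1.008 + 1×14.007 + 1×15.999 = 214.062 → 214.06 g/mol.

214.06 g/mol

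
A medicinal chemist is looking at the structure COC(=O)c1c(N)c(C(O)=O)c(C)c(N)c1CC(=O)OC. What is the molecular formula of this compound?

Walk through each heavy atom and fill implicit hydrogens from standard valence (C 4, N 3, O 2, S 2, halogen 1); for lowercase aromatic atoms, an aromatic c carries 1 H when it has two neighbours and 0 H with three, and aromatic n carries 0 H:
  atom 1: C, bond orders sum to 1 (valence 4) → 3 H
  atom 2: O, bond orders sum to 2 (valence 2) → 0 H
  atom 3: C, bond orders sum to 4 (valence 4) → 0 H
  atom 4: O, bond orders sum to 2 (valence 2) → 0 H
  atom 5: aromatic c, 3 neighbours → 0 H
  atom 6: aromatic c, 3 neighbours → 0 H
  atom 7: N, bond orders sum to 1 (valence 3) → 2 H
  atom 8: aromatic c, 3 neighbours → 0 H
  atom 9: C, bond orders sum to 4 (valence 4) → 0 H
  atom 10: O, bond orders sum to 1 (valence 2) → 1 H
  atom 11: O, bond orders sum to 2 (valence 2) → 0 H
  atom 12: aromatic c, 3 neighbours → 0 H
  atom 13: C, bond orders sum to 1 (valence 4) → 3 H
  atom 14: aromatic c, 3 neighbours → 0 H
  atom 15: N, bond orders sum to 1 (valence 3) → 2 H
  atom 16: aromatic c, 3 neighbours → 0 H
  atom 17: C, bond orders sum to 2 (valence 4) → 2 H
  atom 18: C, bond orders sum to 4 (valence 4) → 0 H
  atom 19: O, bond orders sum to 2 (valence 2) → 0 H
  atom 20: O, bond orders sum to 2 (valence 2) → 0 H
  atom 21: C, bond orders sum to 1 (valence 4) → 3 H
Totals → C:13, H:16, N:2, O:6.

C13H16N2O6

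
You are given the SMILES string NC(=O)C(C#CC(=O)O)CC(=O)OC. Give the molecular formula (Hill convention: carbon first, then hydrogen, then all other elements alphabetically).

C8H9NO5

Walk through each heavy atom and fill implicit hydrogens from standard valence (C 4, N 3, O 2, S 2, halogen 1):
  atom 1: N, bond orders sum to 1 (valence 3) → 2 H
  atom 2: C, bond orders sum to 4 (valence 4) → 0 H
  atom 3: O, bond orders sum to 2 (valence 2) → 0 H
  atom 4: C, bond orders sum to 3 (valence 4) → 1 H
  atom 5: C, bond orders sum to 4 (valence 4) → 0 H
  atom 6: C, bond orders sum to 4 (valence 4) → 0 H
  atom 7: C, bond orders sum to 4 (valence 4) → 0 H
  atom 8: O, bond orders sum to 2 (valence 2) → 0 H
  atom 9: O, bond orders sum to 1 (valence 2) → 1 H
  atom 10: C, bond orders sum to 2 (valence 4) → 2 H
  atom 11: C, bond orders sum to 4 (valence 4) → 0 H
  atom 12: O, bond orders sum to 2 (valence 2) → 0 H
  atom 13: O, bond orders sum to 2 (valence 2) → 0 H
  atom 14: C, bond orders sum to 1 (valence 4) → 3 H
Totals → C:8, H:9, N:1, O:5.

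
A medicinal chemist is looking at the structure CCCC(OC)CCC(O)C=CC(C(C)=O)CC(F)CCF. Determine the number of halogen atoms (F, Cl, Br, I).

Halogen atoms appear at heavy-atom positions 19, 22 (2×F).
Other groups present: 1 alkene, 1 ether, 1 hydroxyl, 1 ketone.
Halogen count: 2.

2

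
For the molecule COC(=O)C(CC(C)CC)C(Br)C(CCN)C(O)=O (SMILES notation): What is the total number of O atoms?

Scan the SMILES for O atoms (remember two-letter symbols like Cl and Br are single atoms).
Oxygen count: 4.

4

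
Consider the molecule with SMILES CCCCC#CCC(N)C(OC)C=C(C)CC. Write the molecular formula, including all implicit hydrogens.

Walk through each heavy atom and fill implicit hydrogens from standard valence (C 4, N 3, O 2, S 2, halogen 1):
  atom 1: C, bond orders sum to 1 (valence 4) → 3 H
  atom 2: C, bond orders sum to 2 (valence 4) → 2 H
  atom 3: C, bond orders sum to 2 (valence 4) → 2 H
  atom 4: C, bond orders sum to 2 (valence 4) → 2 H
  atom 5: C, bond orders sum to 4 (valence 4) → 0 H
  atom 6: C, bond orders sum to 4 (valence 4) → 0 H
  atom 7: C, bond orders sum to 2 (valence 4) → 2 H
  atom 8: C, bond orders sum to 3 (valence 4) → 1 H
  atom 9: N, bond orders sum to 1 (valence 3) → 2 H
  atom 10: C, bond orders sum to 3 (valence 4) → 1 H
  atom 11: O, bond orders sum to 2 (valence 2) → 0 H
  atom 12: C, bond orders sum to 1 (valence 4) → 3 H
  atom 13: C, bond orders sum to 3 (valence 4) → 1 H
  atom 14: C, bond orders sum to 4 (valence 4) → 0 H
  atom 15: C, bond orders sum to 1 (valence 4) → 3 H
  atom 16: C, bond orders sum to 2 (valence 4) → 2 H
  atom 17: C, bond orders sum to 1 (valence 4) → 3 H
Totals → C:15, H:27, N:1, O:1.

C15H27NO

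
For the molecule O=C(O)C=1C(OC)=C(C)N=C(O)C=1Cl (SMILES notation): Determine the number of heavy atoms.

14

Every atom symbol written in the SMILES (organic subset) is one heavy atom; implicit H are not written.
Heavy atoms by element → C:8, Cl:1, N:1, O:4.
Total: 14.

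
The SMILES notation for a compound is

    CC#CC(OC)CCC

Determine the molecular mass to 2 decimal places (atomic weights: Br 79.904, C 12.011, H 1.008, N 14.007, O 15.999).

126.20 g/mol

First, the molecular formula is C8H14O (counting implicit H from valence).
  C: 8 × 12.011 = 96.088
  H: 14 × 1.008 = 14.112
  O: 1 × 15.999 = 15.999
Sum: 8×12.011 + 14×1.008 + 1×15.999 = 126.199 → 126.20 g/mol.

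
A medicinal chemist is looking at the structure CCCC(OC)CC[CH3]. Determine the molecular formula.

Walk through each heavy atom and fill implicit hydrogens from standard valence (C 4, N 3, O 2, S 2, halogen 1):
  atom 1: C, bond orders sum to 1 (valence 4) → 3 H
  atom 2: C, bond orders sum to 2 (valence 4) → 2 H
  atom 3: C, bond orders sum to 2 (valence 4) → 2 H
  atom 4: C, bond orders sum to 3 (valence 4) → 1 H
  atom 5: O, bond orders sum to 2 (valence 2) → 0 H
  atom 6: C, bond orders sum to 1 (valence 4) → 3 H
  atom 7: C, bond orders sum to 2 (valence 4) → 2 H
  atom 8: C, bond orders sum to 2 (valence 4) → 2 H
  atom 9: C with explicit H count 3
Totals → C:8, H:18, O:1.
In Hill order: C8H18O.

C8H18O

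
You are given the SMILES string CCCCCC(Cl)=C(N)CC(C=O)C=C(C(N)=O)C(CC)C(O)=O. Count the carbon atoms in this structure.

17

Count every carbon token in the SMILES (each C, including those in ring-closure positions and inside branches).
Carbon count: 17.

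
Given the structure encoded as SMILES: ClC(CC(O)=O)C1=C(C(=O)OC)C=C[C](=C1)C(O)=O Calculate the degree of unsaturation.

Molecular formula: C12H11ClO6.
DoU = (2C + 2 + N − H − X) / 2, where X is the halogen count and O/S are ignored.
    = (2·12 + 2 + 0 − 11 − 1) / 2 = 14 / 2 = 7.

7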